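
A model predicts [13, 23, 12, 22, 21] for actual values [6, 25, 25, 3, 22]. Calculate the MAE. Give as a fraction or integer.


MAE = (1/5) * (|6-13|=7 + |25-23|=2 + |25-12|=13 + |3-22|=19 + |22-21|=1). Sum = 42. MAE = 42/5.

42/5


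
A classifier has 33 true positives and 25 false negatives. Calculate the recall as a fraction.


Recall = TP / (TP + FN) = 33 / 58 = 33/58.

33/58


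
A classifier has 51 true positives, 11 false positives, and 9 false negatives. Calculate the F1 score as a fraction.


Precision = 51/62 = 51/62. Recall = 51/60 = 17/20. F1 = 2*P*R/(P+R) = 51/61.

51/61


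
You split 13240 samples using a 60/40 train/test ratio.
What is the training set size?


Test set = 13240 * 40% = 5296. Training set = 13240 - 5296 = 7944.

7944


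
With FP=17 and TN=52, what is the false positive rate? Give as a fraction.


FPR = FP / (FP + TN) = 17 / 69 = 17/69.

17/69


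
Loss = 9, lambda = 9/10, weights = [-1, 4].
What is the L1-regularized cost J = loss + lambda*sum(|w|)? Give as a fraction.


L1 norm = sum(|w|) = 5. J = 9 + 9/10 * 5 = 27/2.

27/2


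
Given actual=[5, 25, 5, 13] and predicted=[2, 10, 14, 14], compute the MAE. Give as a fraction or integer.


MAE = (1/4) * (|5-2|=3 + |25-10|=15 + |5-14|=9 + |13-14|=1). Sum = 28. MAE = 7.

7


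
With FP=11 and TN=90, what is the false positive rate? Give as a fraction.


FPR = FP / (FP + TN) = 11 / 101 = 11/101.

11/101


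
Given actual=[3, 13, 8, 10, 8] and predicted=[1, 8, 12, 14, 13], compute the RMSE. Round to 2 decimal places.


MSE = 17.2000. RMSE = sqrt(17.2000) = 4.15.

4.15


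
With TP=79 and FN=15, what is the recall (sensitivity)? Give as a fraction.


Recall = TP / (TP + FN) = 79 / 94 = 79/94.

79/94


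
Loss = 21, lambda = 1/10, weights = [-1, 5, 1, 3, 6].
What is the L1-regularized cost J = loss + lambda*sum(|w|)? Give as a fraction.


L1 norm = sum(|w|) = 16. J = 21 + 1/10 * 16 = 113/5.

113/5


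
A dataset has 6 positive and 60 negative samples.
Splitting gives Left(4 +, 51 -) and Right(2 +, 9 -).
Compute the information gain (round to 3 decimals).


H(parent) = 0.4395. H(left) = 0.3760, H(right) = 0.6840. Weighted = (55/66)*0.3760 + (11/66)*0.6840 = 0.4273. IG = 0.4395 - 0.4273 = 0.0122, which rounds to 0.012.

0.012


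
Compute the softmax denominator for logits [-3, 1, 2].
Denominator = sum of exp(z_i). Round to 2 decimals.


Denom = e^-3=0.0498 + e^1=2.7183 + e^2=7.3891. Sum = 10.1572, which rounds to 10.16.

10.16


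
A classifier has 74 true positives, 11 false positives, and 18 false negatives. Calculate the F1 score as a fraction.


Precision = 74/85 = 74/85. Recall = 74/92 = 37/46. F1 = 2*P*R/(P+R) = 148/177.

148/177


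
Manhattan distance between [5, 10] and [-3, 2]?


d = sum of absolute differences: |5--3|=8 + |10-2|=8 = 16.

16


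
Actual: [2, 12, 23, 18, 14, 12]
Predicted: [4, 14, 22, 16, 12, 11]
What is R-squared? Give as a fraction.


Mean(y) = 27/2. SS_res = 18. SS_tot = 495/2. R^2 = 1 - 18/(495/2) = 51/55.

51/55


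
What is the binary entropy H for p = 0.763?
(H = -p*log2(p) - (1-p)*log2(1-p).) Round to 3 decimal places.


H = -0.763*log2(0.763) - 0.237*log2(0.237) = 0.790.

0.790


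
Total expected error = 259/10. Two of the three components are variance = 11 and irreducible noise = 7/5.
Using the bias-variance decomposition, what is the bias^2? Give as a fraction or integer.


Total error = bias^2 + variance + irreducible noise. So bias^2 = 259/10 - 11 - 7/5 = 27/2.

27/2


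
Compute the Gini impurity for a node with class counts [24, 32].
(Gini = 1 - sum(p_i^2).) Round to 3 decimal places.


Total = 56. Proportions: 24/56, 32/56. sum(p_i^2) = 0.5102. Gini = 1 - 0.5102 = 0.4898, which rounds to 0.490.

0.490


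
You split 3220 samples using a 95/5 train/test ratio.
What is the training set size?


Test set = 3220 * 5% = 161. Training set = 3220 - 161 = 3059.

3059


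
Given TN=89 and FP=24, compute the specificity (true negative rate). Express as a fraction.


Specificity = TN / (TN + FP) = 89 / 113 = 89/113.

89/113


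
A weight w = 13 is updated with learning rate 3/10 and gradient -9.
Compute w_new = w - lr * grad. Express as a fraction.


w_new = 13 - 3/10 * -9 = 13 - -27/10 = 157/10.

157/10


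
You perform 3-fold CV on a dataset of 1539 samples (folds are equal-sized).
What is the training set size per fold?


Each validation fold has 1539/3 = 513 samples. Training set = 1539 - 513 = 1026.

1026


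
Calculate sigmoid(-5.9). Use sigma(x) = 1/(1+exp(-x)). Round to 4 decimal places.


sigma(-5.9) = 1/(1+e^(5.9)) = 1/(1+365.037468) = 1/366.037468 = 0.0027.

0.0027


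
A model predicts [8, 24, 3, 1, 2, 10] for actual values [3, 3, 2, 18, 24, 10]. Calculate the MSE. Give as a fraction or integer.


MSE = (1/6) * ((3-8)^2=25 + (3-24)^2=441 + (2-3)^2=1 + (18-1)^2=289 + (24-2)^2=484 + (10-10)^2=0). Sum = 1240. MSE = 620/3.

620/3


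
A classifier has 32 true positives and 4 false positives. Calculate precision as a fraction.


Precision = TP / (TP + FP) = 32 / 36 = 8/9.

8/9


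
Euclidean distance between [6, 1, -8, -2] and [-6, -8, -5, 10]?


d = sqrt(sum of squared differences). (6--6)^2=144, (1--8)^2=81, (-8--5)^2=9, (-2-10)^2=144. Sum = 378.

sqrt(378)


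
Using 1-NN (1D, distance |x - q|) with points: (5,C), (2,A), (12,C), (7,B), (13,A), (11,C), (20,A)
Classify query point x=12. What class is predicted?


Distances: |5-12|=7, |2-12|=10, |12-12|=0, |7-12|=5, |13-12|=1, |11-12|=1, |20-12|=8. 1 nearest: (12,C). Counts: {'C': 1}. Majority class: C.

C


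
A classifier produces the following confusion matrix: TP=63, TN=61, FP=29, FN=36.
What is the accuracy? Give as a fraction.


Accuracy = (TP + TN) / (TP + TN + FP + FN) = (63 + 61) / 189 = 124/189.

124/189


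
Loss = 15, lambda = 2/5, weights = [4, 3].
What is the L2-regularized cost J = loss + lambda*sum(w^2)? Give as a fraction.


L2 sq norm = sum(w^2) = 25. J = 15 + 2/5 * 25 = 25.

25


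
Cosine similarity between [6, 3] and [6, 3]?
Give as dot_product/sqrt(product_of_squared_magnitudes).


dot = 45. |a|^2 = 45, |b|^2 = 45. cos = 45/sqrt(2025).

45/sqrt(2025)


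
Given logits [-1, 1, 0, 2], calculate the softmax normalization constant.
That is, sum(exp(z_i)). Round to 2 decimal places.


Denom = e^-1=0.3679 + e^1=2.7183 + e^0=1.0000 + e^2=7.3891. Sum = 11.4753, which rounds to 11.48.

11.48


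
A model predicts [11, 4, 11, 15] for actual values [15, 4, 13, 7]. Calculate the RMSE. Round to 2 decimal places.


MSE = 21.0000. RMSE = sqrt(21.0000) = 4.58.

4.58


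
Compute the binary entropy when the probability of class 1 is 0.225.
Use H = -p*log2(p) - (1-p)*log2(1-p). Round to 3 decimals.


H = -0.225*log2(0.225) - 0.775*log2(0.775) = 0.769.

0.769


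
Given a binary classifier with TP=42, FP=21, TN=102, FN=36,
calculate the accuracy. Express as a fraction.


Accuracy = (TP + TN) / (TP + TN + FP + FN) = (42 + 102) / 201 = 48/67.

48/67


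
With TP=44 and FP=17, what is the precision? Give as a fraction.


Precision = TP / (TP + FP) = 44 / 61 = 44/61.

44/61


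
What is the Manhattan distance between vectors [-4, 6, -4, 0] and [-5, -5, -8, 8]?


d = sum of absolute differences: |-4--5|=1 + |6--5|=11 + |-4--8|=4 + |0-8|=8 = 24.

24


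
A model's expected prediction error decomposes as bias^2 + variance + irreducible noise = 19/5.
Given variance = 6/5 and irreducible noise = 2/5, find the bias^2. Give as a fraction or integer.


Total error = bias^2 + variance + irreducible noise. So bias^2 = 19/5 - 6/5 - 2/5 = 11/5.

11/5


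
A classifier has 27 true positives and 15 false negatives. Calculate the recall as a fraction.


Recall = TP / (TP + FN) = 27 / 42 = 9/14.

9/14


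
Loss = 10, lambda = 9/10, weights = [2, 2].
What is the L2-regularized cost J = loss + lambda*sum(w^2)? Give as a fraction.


L2 sq norm = sum(w^2) = 8. J = 10 + 9/10 * 8 = 86/5.

86/5


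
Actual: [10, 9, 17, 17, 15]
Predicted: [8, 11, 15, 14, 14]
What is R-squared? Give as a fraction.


Mean(y) = 68/5. SS_res = 22. SS_tot = 296/5. R^2 = 1 - 22/(296/5) = 93/148.

93/148


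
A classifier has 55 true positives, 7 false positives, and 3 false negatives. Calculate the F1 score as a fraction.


Precision = 55/62 = 55/62. Recall = 55/58 = 55/58. F1 = 2*P*R/(P+R) = 11/12.

11/12


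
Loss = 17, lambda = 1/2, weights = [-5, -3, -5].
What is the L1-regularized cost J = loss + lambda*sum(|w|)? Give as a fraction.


L1 norm = sum(|w|) = 13. J = 17 + 1/2 * 13 = 47/2.

47/2


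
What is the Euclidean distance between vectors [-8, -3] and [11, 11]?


d = sqrt(sum of squared differences). (-8-11)^2=361, (-3-11)^2=196. Sum = 557.

sqrt(557)


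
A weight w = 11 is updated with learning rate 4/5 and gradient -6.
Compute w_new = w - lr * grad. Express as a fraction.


w_new = 11 - 4/5 * -6 = 11 - -24/5 = 79/5.

79/5


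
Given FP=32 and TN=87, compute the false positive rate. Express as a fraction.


FPR = FP / (FP + TN) = 32 / 119 = 32/119.

32/119


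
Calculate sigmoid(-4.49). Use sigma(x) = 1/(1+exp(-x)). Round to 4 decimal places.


sigma(-4.49) = 1/(1+e^(4.49)) = 1/(1+89.121446) = 1/90.121446 = 0.0111.

0.0111


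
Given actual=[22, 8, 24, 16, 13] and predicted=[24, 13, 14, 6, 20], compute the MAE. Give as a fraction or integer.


MAE = (1/5) * (|22-24|=2 + |8-13|=5 + |24-14|=10 + |16-6|=10 + |13-20|=7). Sum = 34. MAE = 34/5.

34/5


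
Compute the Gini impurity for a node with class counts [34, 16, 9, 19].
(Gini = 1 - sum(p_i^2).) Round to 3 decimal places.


Total = 78. Proportions: 34/78, 16/78, 9/78, 19/78. sum(p_i^2) = 0.3047. Gini = 1 - 0.3047 = 0.6953, which rounds to 0.695.

0.695


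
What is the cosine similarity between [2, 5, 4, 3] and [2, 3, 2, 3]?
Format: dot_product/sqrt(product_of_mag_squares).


dot = 36. |a|^2 = 54, |b|^2 = 26. cos = 36/sqrt(1404).

36/sqrt(1404)


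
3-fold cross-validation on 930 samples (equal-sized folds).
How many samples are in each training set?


Each validation fold has 930/3 = 310 samples. Training set = 930 - 310 = 620.

620


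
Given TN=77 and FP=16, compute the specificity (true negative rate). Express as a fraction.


Specificity = TN / (TN + FP) = 77 / 93 = 77/93.

77/93


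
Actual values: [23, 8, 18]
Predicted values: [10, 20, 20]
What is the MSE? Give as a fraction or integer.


MSE = (1/3) * ((23-10)^2=169 + (8-20)^2=144 + (18-20)^2=4). Sum = 317. MSE = 317/3.

317/3


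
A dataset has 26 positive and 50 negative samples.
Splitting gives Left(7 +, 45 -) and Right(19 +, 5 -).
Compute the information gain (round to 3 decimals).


H(parent) = 0.9268. H(left) = 0.5700, H(right) = 0.7383. Weighted = (52/76)*0.5700 + (24/76)*0.7383 = 0.6231. IG = 0.9268 - 0.6231 = 0.3037, which rounds to 0.304.

0.304


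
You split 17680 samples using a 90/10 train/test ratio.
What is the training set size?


Test set = 17680 * 10% = 1768. Training set = 17680 - 1768 = 15912.

15912


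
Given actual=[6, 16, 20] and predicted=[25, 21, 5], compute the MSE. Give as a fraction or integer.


MSE = (1/3) * ((6-25)^2=361 + (16-21)^2=25 + (20-5)^2=225). Sum = 611. MSE = 611/3.

611/3


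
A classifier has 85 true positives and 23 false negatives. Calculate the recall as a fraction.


Recall = TP / (TP + FN) = 85 / 108 = 85/108.

85/108


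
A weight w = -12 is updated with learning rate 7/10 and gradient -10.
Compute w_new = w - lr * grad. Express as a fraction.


w_new = -12 - 7/10 * -10 = -12 - -7 = -5.

-5


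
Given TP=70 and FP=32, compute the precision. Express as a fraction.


Precision = TP / (TP + FP) = 70 / 102 = 35/51.

35/51


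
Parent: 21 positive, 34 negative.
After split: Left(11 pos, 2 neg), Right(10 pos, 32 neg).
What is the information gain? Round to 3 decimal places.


H(parent) = 0.9593. H(left) = 0.6194, H(right) = 0.7919. Weighted = (13/55)*0.6194 + (42/55)*0.7919 = 0.7511. IG = 0.9593 - 0.7511 = 0.2082, which rounds to 0.208.

0.208


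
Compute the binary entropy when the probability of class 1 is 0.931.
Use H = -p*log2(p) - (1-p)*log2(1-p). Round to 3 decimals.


H = -0.931*log2(0.931) - 0.069*log2(0.069) = 0.362.

0.362


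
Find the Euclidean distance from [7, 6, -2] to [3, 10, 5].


d = sqrt(sum of squared differences). (7-3)^2=16, (6-10)^2=16, (-2-5)^2=49. Sum = 81.

9


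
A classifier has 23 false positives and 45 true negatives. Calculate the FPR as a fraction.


FPR = FP / (FP + TN) = 23 / 68 = 23/68.

23/68


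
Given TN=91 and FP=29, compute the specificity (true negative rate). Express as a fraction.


Specificity = TN / (TN + FP) = 91 / 120 = 91/120.

91/120


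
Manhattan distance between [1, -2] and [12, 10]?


d = sum of absolute differences: |1-12|=11 + |-2-10|=12 = 23.

23


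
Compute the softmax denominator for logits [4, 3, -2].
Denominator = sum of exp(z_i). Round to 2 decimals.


Denom = e^4=54.5982 + e^3=20.0855 + e^-2=0.1353. Sum = 74.8190, which rounds to 74.82.

74.82


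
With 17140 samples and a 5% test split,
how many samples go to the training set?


Test set = 17140 * 5% = 857. Training set = 17140 - 857 = 16283.

16283


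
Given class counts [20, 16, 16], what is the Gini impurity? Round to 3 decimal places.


Total = 52. Proportions: 20/52, 16/52, 16/52. sum(p_i^2) = 0.3373. Gini = 1 - 0.3373 = 0.6627, which rounds to 0.663.

0.663


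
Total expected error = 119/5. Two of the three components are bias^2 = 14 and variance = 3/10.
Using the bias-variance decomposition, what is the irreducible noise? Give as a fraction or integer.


Total error = bias^2 + variance + irreducible noise. So irreducible noise = 119/5 - 14 - 3/10 = 19/2.

19/2


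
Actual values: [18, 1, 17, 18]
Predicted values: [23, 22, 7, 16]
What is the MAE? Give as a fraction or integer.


MAE = (1/4) * (|18-23|=5 + |1-22|=21 + |17-7|=10 + |18-16|=2). Sum = 38. MAE = 19/2.

19/2


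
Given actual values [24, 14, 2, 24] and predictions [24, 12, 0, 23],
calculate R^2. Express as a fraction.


Mean(y) = 16. SS_res = 9. SS_tot = 328. R^2 = 1 - 9/(328) = 319/328.

319/328


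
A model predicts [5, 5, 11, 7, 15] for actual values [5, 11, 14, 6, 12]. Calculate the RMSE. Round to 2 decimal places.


MSE = 11.0000. RMSE = sqrt(11.0000) = 3.32.

3.32


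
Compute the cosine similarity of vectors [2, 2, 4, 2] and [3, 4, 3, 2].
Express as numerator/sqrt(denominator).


dot = 30. |a|^2 = 28, |b|^2 = 38. cos = 30/sqrt(1064).

30/sqrt(1064)


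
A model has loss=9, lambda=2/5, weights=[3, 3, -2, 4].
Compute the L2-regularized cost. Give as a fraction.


L2 sq norm = sum(w^2) = 38. J = 9 + 2/5 * 38 = 121/5.

121/5


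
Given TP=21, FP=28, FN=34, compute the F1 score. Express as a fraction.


Precision = 21/49 = 3/7. Recall = 21/55 = 21/55. F1 = 2*P*R/(P+R) = 21/52.

21/52


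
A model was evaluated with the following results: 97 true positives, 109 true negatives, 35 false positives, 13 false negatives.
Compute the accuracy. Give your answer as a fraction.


Accuracy = (TP + TN) / (TP + TN + FP + FN) = (97 + 109) / 254 = 103/127.

103/127


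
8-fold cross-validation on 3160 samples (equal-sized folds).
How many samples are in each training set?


Each validation fold has 3160/8 = 395 samples. Training set = 3160 - 395 = 2765.

2765


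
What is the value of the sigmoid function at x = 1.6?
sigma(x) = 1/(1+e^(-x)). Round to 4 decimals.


sigma(1.6) = 1/(1+e^(-1.6)) = 1/(1+0.201897) = 1/1.201897 = 0.8320.

0.8320


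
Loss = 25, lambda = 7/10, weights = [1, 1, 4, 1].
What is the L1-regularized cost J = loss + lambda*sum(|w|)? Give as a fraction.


L1 norm = sum(|w|) = 7. J = 25 + 7/10 * 7 = 299/10.

299/10


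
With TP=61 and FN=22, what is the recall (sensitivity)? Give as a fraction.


Recall = TP / (TP + FN) = 61 / 83 = 61/83.

61/83


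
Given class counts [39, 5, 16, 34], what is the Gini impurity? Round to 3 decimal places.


Total = 94. Proportions: 39/94, 5/94, 16/94, 34/94. sum(p_i^2) = 0.3348. Gini = 1 - 0.3348 = 0.6652, which rounds to 0.665.

0.665


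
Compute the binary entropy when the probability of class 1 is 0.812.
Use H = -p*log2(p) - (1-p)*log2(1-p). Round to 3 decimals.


H = -0.812*log2(0.812) - 0.188*log2(0.188) = 0.697.

0.697


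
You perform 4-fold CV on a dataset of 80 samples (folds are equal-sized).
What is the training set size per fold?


Each validation fold has 80/4 = 20 samples. Training set = 80 - 20 = 60.

60


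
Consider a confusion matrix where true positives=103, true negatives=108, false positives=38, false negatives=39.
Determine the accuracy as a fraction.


Accuracy = (TP + TN) / (TP + TN + FP + FN) = (103 + 108) / 288 = 211/288.

211/288


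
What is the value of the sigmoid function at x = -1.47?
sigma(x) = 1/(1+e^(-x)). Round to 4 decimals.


sigma(-1.47) = 1/(1+e^(1.47)) = 1/(1+4.349235) = 1/5.349235 = 0.1869.

0.1869


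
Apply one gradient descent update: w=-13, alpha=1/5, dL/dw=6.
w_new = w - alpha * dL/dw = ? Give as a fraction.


w_new = -13 - 1/5 * 6 = -13 - 6/5 = -71/5.

-71/5


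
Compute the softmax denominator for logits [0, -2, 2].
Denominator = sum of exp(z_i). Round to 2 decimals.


Denom = e^0=1.0000 + e^-2=0.1353 + e^2=7.3891. Sum = 8.5244, which rounds to 8.52.

8.52


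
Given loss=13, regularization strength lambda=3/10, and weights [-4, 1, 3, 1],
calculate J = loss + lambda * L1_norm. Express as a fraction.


L1 norm = sum(|w|) = 9. J = 13 + 3/10 * 9 = 157/10.

157/10


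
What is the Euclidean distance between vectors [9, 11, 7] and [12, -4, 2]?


d = sqrt(sum of squared differences). (9-12)^2=9, (11--4)^2=225, (7-2)^2=25. Sum = 259.

sqrt(259)


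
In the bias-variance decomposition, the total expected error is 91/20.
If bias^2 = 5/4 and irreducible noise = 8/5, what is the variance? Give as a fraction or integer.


Total error = bias^2 + variance + irreducible noise. So variance = 91/20 - 5/4 - 8/5 = 17/10.

17/10


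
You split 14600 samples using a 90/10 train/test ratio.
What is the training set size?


Test set = 14600 * 10% = 1460. Training set = 14600 - 1460 = 13140.

13140


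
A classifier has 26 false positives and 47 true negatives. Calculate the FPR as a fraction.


FPR = FP / (FP + TN) = 26 / 73 = 26/73.

26/73


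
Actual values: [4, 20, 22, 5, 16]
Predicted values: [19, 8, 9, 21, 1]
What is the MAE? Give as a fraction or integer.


MAE = (1/5) * (|4-19|=15 + |20-8|=12 + |22-9|=13 + |5-21|=16 + |16-1|=15). Sum = 71. MAE = 71/5.

71/5


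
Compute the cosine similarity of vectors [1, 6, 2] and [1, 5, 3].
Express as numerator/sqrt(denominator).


dot = 37. |a|^2 = 41, |b|^2 = 35. cos = 37/sqrt(1435).

37/sqrt(1435)


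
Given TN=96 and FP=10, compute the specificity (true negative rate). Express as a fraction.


Specificity = TN / (TN + FP) = 96 / 106 = 48/53.

48/53


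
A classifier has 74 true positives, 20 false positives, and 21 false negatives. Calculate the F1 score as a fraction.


Precision = 74/94 = 37/47. Recall = 74/95 = 74/95. F1 = 2*P*R/(P+R) = 148/189.

148/189


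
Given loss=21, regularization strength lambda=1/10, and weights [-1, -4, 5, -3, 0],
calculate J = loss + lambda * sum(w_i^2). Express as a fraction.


L2 sq norm = sum(w^2) = 51. J = 21 + 1/10 * 51 = 261/10.

261/10


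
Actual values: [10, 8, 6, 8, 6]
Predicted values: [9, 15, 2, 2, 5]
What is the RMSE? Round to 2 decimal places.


MSE = 20.6000. RMSE = sqrt(20.6000) = 4.54.

4.54


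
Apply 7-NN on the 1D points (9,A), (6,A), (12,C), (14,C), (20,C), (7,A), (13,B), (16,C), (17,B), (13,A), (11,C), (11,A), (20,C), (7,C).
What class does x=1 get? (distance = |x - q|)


Distances: |9-1|=8, |6-1|=5, |12-1|=11, |14-1|=13, |20-1|=19, |7-1|=6, |13-1|=12, |16-1|=15, |17-1|=16, |13-1|=12, |11-1|=10, |11-1|=10, |20-1|=19, |7-1|=6. 7 nearest: (6,A), (7,A), (7,C), (9,A), (11,A), (11,C), (12,C). Counts: {'A': 4, 'C': 3}. Majority class: A.

A


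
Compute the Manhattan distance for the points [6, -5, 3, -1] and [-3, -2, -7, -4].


d = sum of absolute differences: |6--3|=9 + |-5--2|=3 + |3--7|=10 + |-1--4|=3 = 25.

25


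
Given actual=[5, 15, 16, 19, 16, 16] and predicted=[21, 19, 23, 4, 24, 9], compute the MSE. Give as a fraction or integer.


MSE = (1/6) * ((5-21)^2=256 + (15-19)^2=16 + (16-23)^2=49 + (19-4)^2=225 + (16-24)^2=64 + (16-9)^2=49). Sum = 659. MSE = 659/6.

659/6


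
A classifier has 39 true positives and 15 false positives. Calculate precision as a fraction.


Precision = TP / (TP + FP) = 39 / 54 = 13/18.

13/18


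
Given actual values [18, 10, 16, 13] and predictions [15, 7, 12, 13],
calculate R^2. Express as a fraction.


Mean(y) = 57/4. SS_res = 34. SS_tot = 147/4. R^2 = 1 - 34/(147/4) = 11/147.

11/147


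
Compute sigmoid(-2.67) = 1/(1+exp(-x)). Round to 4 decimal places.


sigma(-2.67) = 1/(1+e^(2.67)) = 1/(1+14.439969) = 1/15.439969 = 0.0648.

0.0648


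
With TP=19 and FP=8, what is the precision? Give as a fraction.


Precision = TP / (TP + FP) = 19 / 27 = 19/27.

19/27


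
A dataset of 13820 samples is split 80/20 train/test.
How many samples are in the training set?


Test set = 13820 * 20% = 2764. Training set = 13820 - 2764 = 11056.

11056


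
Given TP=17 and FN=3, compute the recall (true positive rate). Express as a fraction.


Recall = TP / (TP + FN) = 17 / 20 = 17/20.

17/20


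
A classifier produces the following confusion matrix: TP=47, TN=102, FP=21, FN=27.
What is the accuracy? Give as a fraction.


Accuracy = (TP + TN) / (TP + TN + FP + FN) = (47 + 102) / 197 = 149/197.

149/197


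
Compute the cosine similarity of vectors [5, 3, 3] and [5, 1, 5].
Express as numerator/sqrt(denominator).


dot = 43. |a|^2 = 43, |b|^2 = 51. cos = 43/sqrt(2193).

43/sqrt(2193)


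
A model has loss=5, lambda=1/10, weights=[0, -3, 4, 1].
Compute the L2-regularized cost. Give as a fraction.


L2 sq norm = sum(w^2) = 26. J = 5 + 1/10 * 26 = 38/5.

38/5


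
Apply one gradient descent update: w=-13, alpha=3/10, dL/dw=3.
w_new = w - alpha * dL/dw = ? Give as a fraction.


w_new = -13 - 3/10 * 3 = -13 - 9/10 = -139/10.

-139/10


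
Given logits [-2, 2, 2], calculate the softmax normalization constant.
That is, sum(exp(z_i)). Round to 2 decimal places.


Denom = e^-2=0.1353 + e^2=7.3891 + e^2=7.3891. Sum = 14.9135, which rounds to 14.91.

14.91


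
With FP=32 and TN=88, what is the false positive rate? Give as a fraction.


FPR = FP / (FP + TN) = 32 / 120 = 4/15.

4/15


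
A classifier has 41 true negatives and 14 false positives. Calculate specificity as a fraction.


Specificity = TN / (TN + FP) = 41 / 55 = 41/55.

41/55


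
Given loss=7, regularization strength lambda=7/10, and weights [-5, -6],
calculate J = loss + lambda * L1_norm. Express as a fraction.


L1 norm = sum(|w|) = 11. J = 7 + 7/10 * 11 = 147/10.

147/10


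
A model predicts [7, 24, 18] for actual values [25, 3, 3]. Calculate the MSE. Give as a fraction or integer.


MSE = (1/3) * ((25-7)^2=324 + (3-24)^2=441 + (3-18)^2=225). Sum = 990. MSE = 330.

330


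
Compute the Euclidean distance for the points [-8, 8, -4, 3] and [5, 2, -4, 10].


d = sqrt(sum of squared differences). (-8-5)^2=169, (8-2)^2=36, (-4--4)^2=0, (3-10)^2=49. Sum = 254.

sqrt(254)


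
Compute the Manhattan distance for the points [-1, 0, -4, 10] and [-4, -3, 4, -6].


d = sum of absolute differences: |-1--4|=3 + |0--3|=3 + |-4-4|=8 + |10--6|=16 = 30.

30


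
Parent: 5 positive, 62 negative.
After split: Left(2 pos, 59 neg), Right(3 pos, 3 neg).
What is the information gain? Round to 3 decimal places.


H(parent) = 0.3830. H(left) = 0.2082, H(right) = 1.0000. Weighted = (61/67)*0.2082 + (6/67)*1.0000 = 0.2791. IG = 0.3830 - 0.2791 = 0.1039, which rounds to 0.104.

0.104


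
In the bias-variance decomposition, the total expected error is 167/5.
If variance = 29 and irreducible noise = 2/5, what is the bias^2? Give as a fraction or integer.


Total error = bias^2 + variance + irreducible noise. So bias^2 = 167/5 - 29 - 2/5 = 4.

4


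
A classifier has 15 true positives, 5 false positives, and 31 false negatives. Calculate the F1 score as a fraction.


Precision = 15/20 = 3/4. Recall = 15/46 = 15/46. F1 = 2*P*R/(P+R) = 5/11.

5/11


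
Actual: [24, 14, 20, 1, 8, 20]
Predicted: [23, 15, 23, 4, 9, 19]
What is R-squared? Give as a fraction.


Mean(y) = 29/2. SS_res = 22. SS_tot = 751/2. R^2 = 1 - 22/(751/2) = 707/751.

707/751


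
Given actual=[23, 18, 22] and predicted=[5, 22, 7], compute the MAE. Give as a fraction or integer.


MAE = (1/3) * (|23-5|=18 + |18-22|=4 + |22-7|=15). Sum = 37. MAE = 37/3.

37/3


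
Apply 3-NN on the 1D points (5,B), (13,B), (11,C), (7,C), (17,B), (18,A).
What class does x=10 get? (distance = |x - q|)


Distances: |5-10|=5, |13-10|=3, |11-10|=1, |7-10|=3, |17-10|=7, |18-10|=8. 3 nearest: (11,C), (13,B), (7,C). Counts: {'C': 2, 'B': 1}. Majority class: C.

C


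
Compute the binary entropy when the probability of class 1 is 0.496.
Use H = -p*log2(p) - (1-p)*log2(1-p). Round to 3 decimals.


H = -0.496*log2(0.496) - 0.504*log2(0.504) = 1.000.

1.000


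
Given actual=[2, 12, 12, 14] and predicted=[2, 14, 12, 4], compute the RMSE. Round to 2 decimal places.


MSE = 26.0000. RMSE = sqrt(26.0000) = 5.10.

5.10


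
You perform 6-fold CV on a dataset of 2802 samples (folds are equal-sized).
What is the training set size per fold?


Each validation fold has 2802/6 = 467 samples. Training set = 2802 - 467 = 2335.

2335


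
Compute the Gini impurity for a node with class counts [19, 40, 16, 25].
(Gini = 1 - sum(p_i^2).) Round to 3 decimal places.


Total = 100. Proportions: 19/100, 40/100, 16/100, 25/100. sum(p_i^2) = 0.2842. Gini = 1 - 0.2842 = 0.7158, which rounds to 0.716.

0.716


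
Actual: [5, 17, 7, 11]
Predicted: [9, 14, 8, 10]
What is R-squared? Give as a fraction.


Mean(y) = 10. SS_res = 27. SS_tot = 84. R^2 = 1 - 27/(84) = 19/28.

19/28


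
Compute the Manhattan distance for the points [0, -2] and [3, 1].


d = sum of absolute differences: |0-3|=3 + |-2-1|=3 = 6.

6


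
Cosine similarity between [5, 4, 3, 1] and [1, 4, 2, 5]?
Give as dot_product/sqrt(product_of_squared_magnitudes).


dot = 32. |a|^2 = 51, |b|^2 = 46. cos = 32/sqrt(2346).

32/sqrt(2346)


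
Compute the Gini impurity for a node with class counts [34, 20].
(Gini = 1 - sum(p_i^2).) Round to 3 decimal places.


Total = 54. Proportions: 34/54, 20/54. sum(p_i^2) = 0.5336. Gini = 1 - 0.5336 = 0.4664, which rounds to 0.466.

0.466


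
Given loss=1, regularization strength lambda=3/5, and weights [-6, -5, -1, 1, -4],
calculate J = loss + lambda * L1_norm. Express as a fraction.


L1 norm = sum(|w|) = 17. J = 1 + 3/5 * 17 = 56/5.

56/5


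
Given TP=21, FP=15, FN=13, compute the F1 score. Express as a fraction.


Precision = 21/36 = 7/12. Recall = 21/34 = 21/34. F1 = 2*P*R/(P+R) = 3/5.

3/5


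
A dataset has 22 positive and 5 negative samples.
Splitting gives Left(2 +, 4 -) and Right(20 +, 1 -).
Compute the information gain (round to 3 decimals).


H(parent) = 0.6913. H(left) = 0.9183, H(right) = 0.2762. Weighted = (6/27)*0.9183 + (21/27)*0.2762 = 0.4189. IG = 0.6913 - 0.4189 = 0.2724, which rounds to 0.272.

0.272


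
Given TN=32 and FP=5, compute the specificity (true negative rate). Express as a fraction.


Specificity = TN / (TN + FP) = 32 / 37 = 32/37.

32/37


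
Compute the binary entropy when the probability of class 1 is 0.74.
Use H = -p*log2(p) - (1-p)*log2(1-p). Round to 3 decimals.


H = -0.74*log2(0.74) - 0.26*log2(0.26) = 0.827.

0.827


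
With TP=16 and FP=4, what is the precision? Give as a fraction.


Precision = TP / (TP + FP) = 16 / 20 = 4/5.

4/5


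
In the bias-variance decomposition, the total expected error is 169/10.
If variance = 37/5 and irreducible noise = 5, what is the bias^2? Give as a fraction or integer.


Total error = bias^2 + variance + irreducible noise. So bias^2 = 169/10 - 37/5 - 5 = 9/2.

9/2


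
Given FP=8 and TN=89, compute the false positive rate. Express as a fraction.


FPR = FP / (FP + TN) = 8 / 97 = 8/97.

8/97


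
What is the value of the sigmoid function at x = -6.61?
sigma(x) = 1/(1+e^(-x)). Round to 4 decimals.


sigma(-6.61) = 1/(1+e^(6.61)) = 1/(1+742.483019) = 1/743.483019 = 0.0013.

0.0013


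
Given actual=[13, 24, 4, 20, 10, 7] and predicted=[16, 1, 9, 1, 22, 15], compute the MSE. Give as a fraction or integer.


MSE = (1/6) * ((13-16)^2=9 + (24-1)^2=529 + (4-9)^2=25 + (20-1)^2=361 + (10-22)^2=144 + (7-15)^2=64). Sum = 1132. MSE = 566/3.

566/3


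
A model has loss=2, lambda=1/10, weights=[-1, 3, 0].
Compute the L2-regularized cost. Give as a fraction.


L2 sq norm = sum(w^2) = 10. J = 2 + 1/10 * 10 = 3.

3


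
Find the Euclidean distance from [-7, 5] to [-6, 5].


d = sqrt(sum of squared differences). (-7--6)^2=1, (5-5)^2=0. Sum = 1.

1


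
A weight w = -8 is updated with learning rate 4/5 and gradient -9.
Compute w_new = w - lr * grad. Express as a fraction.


w_new = -8 - 4/5 * -9 = -8 - -36/5 = -4/5.

-4/5


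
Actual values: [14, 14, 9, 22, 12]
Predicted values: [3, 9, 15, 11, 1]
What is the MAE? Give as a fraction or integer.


MAE = (1/5) * (|14-3|=11 + |14-9|=5 + |9-15|=6 + |22-11|=11 + |12-1|=11). Sum = 44. MAE = 44/5.

44/5


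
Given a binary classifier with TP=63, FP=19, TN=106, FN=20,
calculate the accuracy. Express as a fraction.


Accuracy = (TP + TN) / (TP + TN + FP + FN) = (63 + 106) / 208 = 13/16.

13/16


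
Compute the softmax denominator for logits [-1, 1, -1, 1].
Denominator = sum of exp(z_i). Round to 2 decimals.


Denom = e^-1=0.3679 + e^1=2.7183 + e^-1=0.3679 + e^1=2.7183. Sum = 6.1724, which rounds to 6.17.

6.17


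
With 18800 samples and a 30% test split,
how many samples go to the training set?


Test set = 18800 * 30% = 5640. Training set = 18800 - 5640 = 13160.

13160


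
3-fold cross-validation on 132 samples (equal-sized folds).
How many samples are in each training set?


Each validation fold has 132/3 = 44 samples. Training set = 132 - 44 = 88.

88


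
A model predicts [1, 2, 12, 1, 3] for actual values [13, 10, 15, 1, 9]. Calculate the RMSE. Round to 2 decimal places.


MSE = 50.6000. RMSE = sqrt(50.6000) = 7.11.

7.11


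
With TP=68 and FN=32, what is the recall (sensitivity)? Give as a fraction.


Recall = TP / (TP + FN) = 68 / 100 = 17/25.

17/25


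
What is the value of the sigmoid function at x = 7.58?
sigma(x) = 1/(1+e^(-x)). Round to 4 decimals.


sigma(7.58) = 1/(1+e^(-7.58)) = 1/(1+0.000511) = 1/1.000511 = 0.9995.

0.9995


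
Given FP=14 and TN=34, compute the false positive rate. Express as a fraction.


FPR = FP / (FP + TN) = 14 / 48 = 7/24.

7/24


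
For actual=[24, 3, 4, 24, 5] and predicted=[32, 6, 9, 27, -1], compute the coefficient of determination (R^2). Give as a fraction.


Mean(y) = 12. SS_res = 143. SS_tot = 482. R^2 = 1 - 143/(482) = 339/482.

339/482


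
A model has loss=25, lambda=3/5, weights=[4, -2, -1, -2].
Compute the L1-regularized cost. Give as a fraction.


L1 norm = sum(|w|) = 9. J = 25 + 3/5 * 9 = 152/5.

152/5


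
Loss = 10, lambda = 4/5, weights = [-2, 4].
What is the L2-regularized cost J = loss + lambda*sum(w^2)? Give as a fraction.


L2 sq norm = sum(w^2) = 20. J = 10 + 4/5 * 20 = 26.

26


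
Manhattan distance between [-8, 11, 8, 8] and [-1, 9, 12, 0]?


d = sum of absolute differences: |-8--1|=7 + |11-9|=2 + |8-12|=4 + |8-0|=8 = 21.

21


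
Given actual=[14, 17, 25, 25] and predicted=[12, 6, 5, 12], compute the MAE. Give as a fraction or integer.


MAE = (1/4) * (|14-12|=2 + |17-6|=11 + |25-5|=20 + |25-12|=13). Sum = 46. MAE = 23/2.

23/2


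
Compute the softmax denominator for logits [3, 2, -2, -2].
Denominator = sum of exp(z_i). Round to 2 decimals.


Denom = e^3=20.0855 + e^2=7.3891 + e^-2=0.1353 + e^-2=0.1353. Sum = 27.7452, which rounds to 27.75.

27.75


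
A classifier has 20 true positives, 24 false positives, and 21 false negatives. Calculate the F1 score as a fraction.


Precision = 20/44 = 5/11. Recall = 20/41 = 20/41. F1 = 2*P*R/(P+R) = 8/17.

8/17


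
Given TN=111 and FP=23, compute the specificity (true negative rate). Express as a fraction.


Specificity = TN / (TN + FP) = 111 / 134 = 111/134.

111/134


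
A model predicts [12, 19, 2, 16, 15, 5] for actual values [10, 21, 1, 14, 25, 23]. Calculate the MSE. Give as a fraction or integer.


MSE = (1/6) * ((10-12)^2=4 + (21-19)^2=4 + (1-2)^2=1 + (14-16)^2=4 + (25-15)^2=100 + (23-5)^2=324). Sum = 437. MSE = 437/6.

437/6


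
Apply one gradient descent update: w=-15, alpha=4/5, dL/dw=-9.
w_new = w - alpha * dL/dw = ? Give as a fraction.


w_new = -15 - 4/5 * -9 = -15 - -36/5 = -39/5.

-39/5


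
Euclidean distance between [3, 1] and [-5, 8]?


d = sqrt(sum of squared differences). (3--5)^2=64, (1-8)^2=49. Sum = 113.

sqrt(113)


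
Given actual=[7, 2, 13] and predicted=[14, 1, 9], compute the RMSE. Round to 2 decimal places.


MSE = 22.0000. RMSE = sqrt(22.0000) = 4.69.

4.69


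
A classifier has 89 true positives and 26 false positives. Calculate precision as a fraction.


Precision = TP / (TP + FP) = 89 / 115 = 89/115.

89/115


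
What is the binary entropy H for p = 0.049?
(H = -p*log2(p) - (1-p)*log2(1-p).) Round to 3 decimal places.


H = -0.049*log2(0.049) - 0.951*log2(0.951) = 0.282.

0.282


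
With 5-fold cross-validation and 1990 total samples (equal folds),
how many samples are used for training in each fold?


Each validation fold has 1990/5 = 398 samples. Training set = 1990 - 398 = 1592.

1592


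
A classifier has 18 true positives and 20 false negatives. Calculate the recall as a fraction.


Recall = TP / (TP + FN) = 18 / 38 = 9/19.

9/19


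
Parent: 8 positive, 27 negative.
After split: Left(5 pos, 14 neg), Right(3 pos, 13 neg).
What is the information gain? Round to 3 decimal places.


H(parent) = 0.7755. H(left) = 0.8315, H(right) = 0.6962. Weighted = (19/35)*0.8315 + (16/35)*0.6962 = 0.7696. IG = 0.7755 - 0.7696 = 0.0059, which rounds to 0.006.

0.006


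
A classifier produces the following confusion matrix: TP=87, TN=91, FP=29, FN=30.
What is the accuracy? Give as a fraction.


Accuracy = (TP + TN) / (TP + TN + FP + FN) = (87 + 91) / 237 = 178/237.

178/237


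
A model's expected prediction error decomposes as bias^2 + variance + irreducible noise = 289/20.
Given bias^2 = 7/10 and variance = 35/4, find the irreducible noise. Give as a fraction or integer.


Total error = bias^2 + variance + irreducible noise. So irreducible noise = 289/20 - 7/10 - 35/4 = 5.

5


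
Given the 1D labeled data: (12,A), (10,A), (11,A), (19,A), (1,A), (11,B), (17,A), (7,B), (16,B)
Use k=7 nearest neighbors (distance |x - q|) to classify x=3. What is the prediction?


Distances: |12-3|=9, |10-3|=7, |11-3|=8, |19-3|=16, |1-3|=2, |11-3|=8, |17-3|=14, |7-3|=4, |16-3|=13. 7 nearest: (1,A), (7,B), (10,A), (11,A), (11,B), (12,A), (16,B). Counts: {'A': 4, 'B': 3}. Majority class: A.

A


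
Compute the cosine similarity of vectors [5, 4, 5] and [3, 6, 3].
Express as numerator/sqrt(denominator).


dot = 54. |a|^2 = 66, |b|^2 = 54. cos = 54/sqrt(3564).

54/sqrt(3564)


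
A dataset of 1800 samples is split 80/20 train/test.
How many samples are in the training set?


Test set = 1800 * 20% = 360. Training set = 1800 - 360 = 1440.

1440


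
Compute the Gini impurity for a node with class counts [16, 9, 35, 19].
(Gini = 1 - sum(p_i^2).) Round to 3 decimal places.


Total = 79. Proportions: 16/79, 9/79, 35/79, 19/79. sum(p_i^2) = 0.3081. Gini = 1 - 0.3081 = 0.6919, which rounds to 0.692.

0.692


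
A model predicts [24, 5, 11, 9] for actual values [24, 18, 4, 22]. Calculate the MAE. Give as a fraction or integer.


MAE = (1/4) * (|24-24|=0 + |18-5|=13 + |4-11|=7 + |22-9|=13). Sum = 33. MAE = 33/4.

33/4


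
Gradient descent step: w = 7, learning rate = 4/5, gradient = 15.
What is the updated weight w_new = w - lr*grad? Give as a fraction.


w_new = 7 - 4/5 * 15 = 7 - 12 = -5.

-5


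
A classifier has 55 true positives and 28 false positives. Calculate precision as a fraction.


Precision = TP / (TP + FP) = 55 / 83 = 55/83.

55/83


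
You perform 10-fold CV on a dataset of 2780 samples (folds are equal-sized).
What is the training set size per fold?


Each validation fold has 2780/10 = 278 samples. Training set = 2780 - 278 = 2502.

2502


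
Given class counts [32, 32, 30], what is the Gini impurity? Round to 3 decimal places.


Total = 94. Proportions: 32/94, 32/94, 30/94. sum(p_i^2) = 0.3336. Gini = 1 - 0.3336 = 0.6664, which rounds to 0.666.

0.666


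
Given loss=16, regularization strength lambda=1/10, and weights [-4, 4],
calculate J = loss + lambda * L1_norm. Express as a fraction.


L1 norm = sum(|w|) = 8. J = 16 + 1/10 * 8 = 84/5.

84/5


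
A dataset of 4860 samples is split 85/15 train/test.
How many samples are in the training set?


Test set = 4860 * 15% = 729. Training set = 4860 - 729 = 4131.

4131


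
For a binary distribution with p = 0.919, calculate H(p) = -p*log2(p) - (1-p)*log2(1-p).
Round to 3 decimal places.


H = -0.919*log2(0.919) - 0.081*log2(0.081) = 0.406.

0.406


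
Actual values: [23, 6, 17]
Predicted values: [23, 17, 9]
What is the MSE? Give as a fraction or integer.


MSE = (1/3) * ((23-23)^2=0 + (6-17)^2=121 + (17-9)^2=64). Sum = 185. MSE = 185/3.

185/3


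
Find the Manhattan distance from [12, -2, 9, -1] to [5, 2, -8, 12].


d = sum of absolute differences: |12-5|=7 + |-2-2|=4 + |9--8|=17 + |-1-12|=13 = 41.

41


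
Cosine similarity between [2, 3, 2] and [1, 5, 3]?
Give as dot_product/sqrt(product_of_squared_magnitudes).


dot = 23. |a|^2 = 17, |b|^2 = 35. cos = 23/sqrt(595).

23/sqrt(595)


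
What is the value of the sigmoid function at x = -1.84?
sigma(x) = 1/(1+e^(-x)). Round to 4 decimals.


sigma(-1.84) = 1/(1+e^(1.84)) = 1/(1+6.296538) = 1/7.296538 = 0.1371.

0.1371


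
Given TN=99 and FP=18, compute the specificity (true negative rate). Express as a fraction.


Specificity = TN / (TN + FP) = 99 / 117 = 11/13.

11/13


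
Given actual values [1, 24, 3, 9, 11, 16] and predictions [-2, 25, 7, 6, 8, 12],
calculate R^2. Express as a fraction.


Mean(y) = 32/3. SS_res = 60. SS_tot = 1084/3. R^2 = 1 - 60/(1084/3) = 226/271.

226/271


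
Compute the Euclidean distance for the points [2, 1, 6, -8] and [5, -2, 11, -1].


d = sqrt(sum of squared differences). (2-5)^2=9, (1--2)^2=9, (6-11)^2=25, (-8--1)^2=49. Sum = 92.

sqrt(92)


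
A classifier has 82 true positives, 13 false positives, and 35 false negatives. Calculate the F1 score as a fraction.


Precision = 82/95 = 82/95. Recall = 82/117 = 82/117. F1 = 2*P*R/(P+R) = 41/53.

41/53


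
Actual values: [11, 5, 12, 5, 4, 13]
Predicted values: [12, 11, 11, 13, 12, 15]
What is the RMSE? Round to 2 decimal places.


MSE = 28.3333. RMSE = sqrt(28.3333) = 5.32.

5.32


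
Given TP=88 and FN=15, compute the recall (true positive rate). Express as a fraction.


Recall = TP / (TP + FN) = 88 / 103 = 88/103.

88/103


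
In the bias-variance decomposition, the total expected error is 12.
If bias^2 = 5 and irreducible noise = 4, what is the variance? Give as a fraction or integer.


Total error = bias^2 + variance + irreducible noise. So variance = 12 - 5 - 4 = 3.

3
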